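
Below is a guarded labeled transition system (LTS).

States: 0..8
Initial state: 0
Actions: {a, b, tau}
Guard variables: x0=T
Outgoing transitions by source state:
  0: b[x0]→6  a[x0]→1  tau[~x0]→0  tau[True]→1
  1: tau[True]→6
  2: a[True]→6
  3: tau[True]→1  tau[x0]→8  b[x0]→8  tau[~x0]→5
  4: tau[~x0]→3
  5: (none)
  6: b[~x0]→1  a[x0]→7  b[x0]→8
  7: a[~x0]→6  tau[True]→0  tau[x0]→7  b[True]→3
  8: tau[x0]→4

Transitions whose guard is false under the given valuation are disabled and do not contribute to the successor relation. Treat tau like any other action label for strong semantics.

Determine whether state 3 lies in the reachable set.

Guard filter leaves 14 enabled edge(s).
L0 = {0}
L1 = {1,6}  now seen {0,1,6}
L2 = {7,8}  now seen {0,1,6,7,8}
L3 = {3,4}  now seen {0,1,3,4,6,7,8}
R = {0,1,3,4,6,7,8}
Path to 3: b·a·b

Answer: REACHABLE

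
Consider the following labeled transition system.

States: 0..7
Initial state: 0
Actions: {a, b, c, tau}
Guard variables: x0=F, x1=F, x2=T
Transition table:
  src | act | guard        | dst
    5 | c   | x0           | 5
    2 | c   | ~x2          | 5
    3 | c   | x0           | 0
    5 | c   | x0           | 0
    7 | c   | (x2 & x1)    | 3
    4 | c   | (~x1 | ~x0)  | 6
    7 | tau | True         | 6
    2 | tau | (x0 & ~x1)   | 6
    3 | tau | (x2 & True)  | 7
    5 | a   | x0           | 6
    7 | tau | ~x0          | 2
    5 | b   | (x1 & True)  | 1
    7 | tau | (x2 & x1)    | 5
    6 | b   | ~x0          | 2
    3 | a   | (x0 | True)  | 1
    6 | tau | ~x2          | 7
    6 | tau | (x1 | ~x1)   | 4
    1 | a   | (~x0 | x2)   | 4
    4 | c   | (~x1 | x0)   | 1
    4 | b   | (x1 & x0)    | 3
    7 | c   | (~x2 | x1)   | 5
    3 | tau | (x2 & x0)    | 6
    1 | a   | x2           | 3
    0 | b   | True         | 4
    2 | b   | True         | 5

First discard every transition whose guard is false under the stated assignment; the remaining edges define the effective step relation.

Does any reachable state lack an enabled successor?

Reach set: {0,1,2,3,4,5,6,7}
  0: b→4  [1 exit(s)]
  1: a→3  a→4  [2 exit(s)]
  2: b→5  [1 exit(s)]
  3: a→1  tau→7  [2 exit(s)]
  4: c→1  c→6  [2 exit(s)]
  5: ∅  [deadlock]
  6: b→2  tau→4  [2 exit(s)]
  7: tau→2  tau→6  [2 exit(s)]
witness 5: b·c·b·b

Answer: DEADLOCK at state 5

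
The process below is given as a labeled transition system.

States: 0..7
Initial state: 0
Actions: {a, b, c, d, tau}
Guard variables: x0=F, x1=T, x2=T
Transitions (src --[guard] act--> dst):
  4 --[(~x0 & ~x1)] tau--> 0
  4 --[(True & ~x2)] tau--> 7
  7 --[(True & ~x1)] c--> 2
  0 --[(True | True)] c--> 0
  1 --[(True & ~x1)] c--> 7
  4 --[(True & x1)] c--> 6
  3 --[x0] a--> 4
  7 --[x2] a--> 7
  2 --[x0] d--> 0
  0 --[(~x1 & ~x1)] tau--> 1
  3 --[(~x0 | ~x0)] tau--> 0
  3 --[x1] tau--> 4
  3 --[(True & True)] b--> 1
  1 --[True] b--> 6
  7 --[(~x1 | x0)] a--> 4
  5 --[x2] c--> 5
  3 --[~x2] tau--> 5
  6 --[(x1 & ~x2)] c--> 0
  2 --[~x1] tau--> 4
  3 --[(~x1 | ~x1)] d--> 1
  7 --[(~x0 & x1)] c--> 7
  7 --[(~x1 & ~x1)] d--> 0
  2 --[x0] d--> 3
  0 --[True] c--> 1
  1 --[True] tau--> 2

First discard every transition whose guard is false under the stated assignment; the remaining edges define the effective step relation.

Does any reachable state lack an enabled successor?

R = {0,1,2,6}
  0: c→0  c→1  [2 out]
  1: b→6  tau→2  [2 out]
  2: ∅  [deadlock]
  6: ∅  [deadlock]
witness 2: c·tau

Answer: DEADLOCK at state 2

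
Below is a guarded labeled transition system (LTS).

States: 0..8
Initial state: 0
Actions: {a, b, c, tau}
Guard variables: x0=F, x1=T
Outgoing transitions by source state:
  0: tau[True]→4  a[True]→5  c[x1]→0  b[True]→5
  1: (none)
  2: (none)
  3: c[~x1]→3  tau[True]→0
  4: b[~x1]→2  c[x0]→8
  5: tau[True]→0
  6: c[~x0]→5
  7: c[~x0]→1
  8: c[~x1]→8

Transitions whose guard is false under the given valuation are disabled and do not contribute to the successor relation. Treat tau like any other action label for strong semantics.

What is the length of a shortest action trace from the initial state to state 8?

Answer: UNREACHABLE

Working:
BFS to 8:
  Layer 0: {0}
  Layer 1: {4,5}
8 never appears.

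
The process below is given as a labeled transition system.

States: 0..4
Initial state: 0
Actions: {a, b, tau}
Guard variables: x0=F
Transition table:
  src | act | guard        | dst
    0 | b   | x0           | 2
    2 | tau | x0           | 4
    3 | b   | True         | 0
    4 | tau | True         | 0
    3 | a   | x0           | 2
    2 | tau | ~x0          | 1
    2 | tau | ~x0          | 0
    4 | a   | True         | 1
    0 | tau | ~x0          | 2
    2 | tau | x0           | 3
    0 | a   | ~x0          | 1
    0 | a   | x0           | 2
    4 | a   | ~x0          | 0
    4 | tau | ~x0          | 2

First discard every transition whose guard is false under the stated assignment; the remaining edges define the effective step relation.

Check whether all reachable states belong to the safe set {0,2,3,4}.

Safe = {0,2,3,4}
Reachable = {0,1,2}
  0: ✓
  1: ✗ unsafe
  2: ✓
counterexample path to 1: a

Answer: INVARIANT VIOLATED at state 1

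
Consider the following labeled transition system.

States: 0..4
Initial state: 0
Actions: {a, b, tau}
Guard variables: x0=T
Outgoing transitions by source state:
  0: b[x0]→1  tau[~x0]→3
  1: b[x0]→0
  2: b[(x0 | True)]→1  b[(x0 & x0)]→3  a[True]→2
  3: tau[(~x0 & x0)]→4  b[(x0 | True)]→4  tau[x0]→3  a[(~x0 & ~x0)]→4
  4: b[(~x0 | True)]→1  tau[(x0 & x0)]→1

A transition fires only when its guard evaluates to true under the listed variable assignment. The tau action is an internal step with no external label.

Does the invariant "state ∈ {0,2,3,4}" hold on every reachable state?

Answer: INVARIANT VIOLATED at state 1

Working:
Inv-set: {0,2,3,4}
Reachable = {0,1}
  0: safe
  1: outside
reach 1 via b — violates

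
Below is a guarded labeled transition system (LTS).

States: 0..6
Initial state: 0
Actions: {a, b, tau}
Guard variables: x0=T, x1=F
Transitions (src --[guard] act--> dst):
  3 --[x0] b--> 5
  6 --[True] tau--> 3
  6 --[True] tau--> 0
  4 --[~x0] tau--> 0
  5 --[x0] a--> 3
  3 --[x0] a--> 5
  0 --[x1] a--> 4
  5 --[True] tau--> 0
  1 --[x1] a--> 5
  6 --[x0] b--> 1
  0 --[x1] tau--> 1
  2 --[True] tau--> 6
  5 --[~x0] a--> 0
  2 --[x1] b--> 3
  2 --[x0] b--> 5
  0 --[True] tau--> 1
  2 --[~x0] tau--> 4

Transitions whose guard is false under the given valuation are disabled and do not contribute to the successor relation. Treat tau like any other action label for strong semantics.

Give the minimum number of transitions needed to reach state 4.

Breadth-first toward 4:
  depth 0: {0}
  depth 1: {1}
4 never appears.

Answer: UNREACHABLE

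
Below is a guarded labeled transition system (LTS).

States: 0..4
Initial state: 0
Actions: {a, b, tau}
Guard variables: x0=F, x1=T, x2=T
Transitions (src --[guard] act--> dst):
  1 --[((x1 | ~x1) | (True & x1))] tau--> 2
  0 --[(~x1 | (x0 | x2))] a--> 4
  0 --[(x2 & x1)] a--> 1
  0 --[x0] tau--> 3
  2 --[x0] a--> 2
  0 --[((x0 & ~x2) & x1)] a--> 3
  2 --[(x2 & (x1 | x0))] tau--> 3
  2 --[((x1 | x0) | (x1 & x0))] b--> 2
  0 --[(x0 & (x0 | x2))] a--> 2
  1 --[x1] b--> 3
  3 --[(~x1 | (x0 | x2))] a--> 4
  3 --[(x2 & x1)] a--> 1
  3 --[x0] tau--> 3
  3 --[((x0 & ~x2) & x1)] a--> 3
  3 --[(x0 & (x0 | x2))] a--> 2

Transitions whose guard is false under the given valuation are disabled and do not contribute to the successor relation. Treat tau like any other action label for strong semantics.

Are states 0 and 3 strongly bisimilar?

Answer: BISIMILAR

Working:
Bisimulation quotient by refinement:
  round 0: {{0,1,2,3,4}}
  round 1: {{0,3},{1,2},{4}}
  round 2: {{0,3},{1},{2},{4}}
Fixed point at round 3; 4 class(es).
0∈{0,3}, 3∈{0,3}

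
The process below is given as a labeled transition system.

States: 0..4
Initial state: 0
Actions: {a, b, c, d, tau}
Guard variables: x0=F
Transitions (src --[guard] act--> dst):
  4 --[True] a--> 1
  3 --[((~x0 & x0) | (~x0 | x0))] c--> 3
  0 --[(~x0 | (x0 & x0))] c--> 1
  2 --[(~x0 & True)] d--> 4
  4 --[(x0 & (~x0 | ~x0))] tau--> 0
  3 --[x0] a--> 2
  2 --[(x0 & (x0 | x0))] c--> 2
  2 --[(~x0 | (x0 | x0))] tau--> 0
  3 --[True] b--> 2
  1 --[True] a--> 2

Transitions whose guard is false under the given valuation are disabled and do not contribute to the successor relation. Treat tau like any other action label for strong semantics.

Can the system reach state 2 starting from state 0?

Answer: REACHABLE

Working:
Guard filter leaves 7 enabled edge(s).
depth 0: {0}
depth 1: {1}  now seen {0,1}
depth 2: {2}  now seen {0,1,2}
depth 3: {4}  now seen {0,1,2,4}
R = {0,1,2,4}
trace reaching 2: c·a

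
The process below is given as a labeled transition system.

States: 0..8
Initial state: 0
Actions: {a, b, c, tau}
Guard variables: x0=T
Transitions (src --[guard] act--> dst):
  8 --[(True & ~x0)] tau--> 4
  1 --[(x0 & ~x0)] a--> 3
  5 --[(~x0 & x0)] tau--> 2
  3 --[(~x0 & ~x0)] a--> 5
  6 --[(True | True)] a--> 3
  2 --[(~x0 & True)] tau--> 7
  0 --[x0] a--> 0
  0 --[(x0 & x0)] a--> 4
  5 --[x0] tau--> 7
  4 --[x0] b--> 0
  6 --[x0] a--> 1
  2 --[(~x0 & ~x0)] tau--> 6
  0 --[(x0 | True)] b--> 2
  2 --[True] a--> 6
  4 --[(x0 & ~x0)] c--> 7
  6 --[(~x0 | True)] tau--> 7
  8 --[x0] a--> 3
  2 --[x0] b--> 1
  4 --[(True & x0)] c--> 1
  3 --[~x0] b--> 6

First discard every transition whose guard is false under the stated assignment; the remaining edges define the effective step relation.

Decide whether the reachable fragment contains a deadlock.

Answer: DEADLOCK at state 1

Trace:
Reachable = {0,1,2,3,4,6,7}
  0: a→0  a→4  b→2  [3 out]
  1: ∅  [STUCK]
  2: a→6  b→1  [2 out]
  3: ∅  [STUCK]
  4: b→0  c→1  [2 out]
  6: a→1  a→3  tau→7  [3 out]
  7: ∅  [STUCK]
witness 1: a·c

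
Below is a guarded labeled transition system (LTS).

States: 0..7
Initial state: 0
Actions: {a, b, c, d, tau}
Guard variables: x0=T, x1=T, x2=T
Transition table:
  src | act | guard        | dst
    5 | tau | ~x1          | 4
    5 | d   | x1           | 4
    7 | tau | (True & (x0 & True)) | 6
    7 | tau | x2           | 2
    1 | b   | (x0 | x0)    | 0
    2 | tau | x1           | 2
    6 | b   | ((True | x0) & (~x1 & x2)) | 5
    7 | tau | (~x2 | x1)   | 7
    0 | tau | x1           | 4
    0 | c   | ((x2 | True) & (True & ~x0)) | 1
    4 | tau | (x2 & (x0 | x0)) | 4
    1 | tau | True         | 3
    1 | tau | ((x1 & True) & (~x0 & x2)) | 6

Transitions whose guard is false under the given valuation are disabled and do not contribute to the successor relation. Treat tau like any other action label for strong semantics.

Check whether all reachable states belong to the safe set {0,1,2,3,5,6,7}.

Answer: INVARIANT VIOLATED at state 4

Analysis:
Inv-set: {0,1,2,3,5,6,7}
Reach set: {0,4}
  0: ✓
  4: VIOLATES
counterexample path to 4: tau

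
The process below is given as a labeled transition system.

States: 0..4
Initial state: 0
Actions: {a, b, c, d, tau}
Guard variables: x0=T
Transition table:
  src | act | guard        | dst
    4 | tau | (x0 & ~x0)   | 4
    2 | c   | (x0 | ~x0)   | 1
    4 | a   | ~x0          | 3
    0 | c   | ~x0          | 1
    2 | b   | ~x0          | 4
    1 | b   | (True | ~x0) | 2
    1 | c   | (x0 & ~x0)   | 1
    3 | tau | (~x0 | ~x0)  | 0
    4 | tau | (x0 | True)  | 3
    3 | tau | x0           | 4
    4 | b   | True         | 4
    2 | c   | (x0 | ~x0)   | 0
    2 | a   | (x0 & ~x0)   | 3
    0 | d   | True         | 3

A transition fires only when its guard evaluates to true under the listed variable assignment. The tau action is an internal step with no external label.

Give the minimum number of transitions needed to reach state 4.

Answer: 2

Analysis:
Breadth-first toward 4:
  depth 0: {0}
  depth 1: {3}
  depth 2: {4}
4 enters at depth 2; path d·tau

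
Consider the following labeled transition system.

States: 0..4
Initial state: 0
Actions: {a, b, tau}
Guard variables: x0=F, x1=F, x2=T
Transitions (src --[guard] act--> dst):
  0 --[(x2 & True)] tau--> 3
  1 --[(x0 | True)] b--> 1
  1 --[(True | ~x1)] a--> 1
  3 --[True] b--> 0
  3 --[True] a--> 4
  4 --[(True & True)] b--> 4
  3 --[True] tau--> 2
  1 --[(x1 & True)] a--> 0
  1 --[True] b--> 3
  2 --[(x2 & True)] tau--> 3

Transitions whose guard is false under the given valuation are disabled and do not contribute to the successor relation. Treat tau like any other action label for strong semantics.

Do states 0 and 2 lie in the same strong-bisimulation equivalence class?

Refine partition for ~:
  P[0] = {{0,1,2,3,4}}
  P[1] = {{0,2},{1},{3},{4}}
stable after 2 split(s): 4 block(s)
0∈{0,2}, 2∈{0,2}

Answer: BISIMILAR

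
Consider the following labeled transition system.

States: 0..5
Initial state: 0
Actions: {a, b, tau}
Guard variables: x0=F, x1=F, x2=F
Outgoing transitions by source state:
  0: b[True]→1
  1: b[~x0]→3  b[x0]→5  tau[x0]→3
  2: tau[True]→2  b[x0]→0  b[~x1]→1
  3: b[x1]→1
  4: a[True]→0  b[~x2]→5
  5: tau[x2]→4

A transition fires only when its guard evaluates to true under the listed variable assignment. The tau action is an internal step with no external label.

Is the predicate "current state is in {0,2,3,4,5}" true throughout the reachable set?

Inv-set: {0,2,3,4,5}
Reachable = {0,1,3}
  0: ok
  1: ✗ unsafe
  3: ok
witness against invariant: b → 1

Answer: INVARIANT VIOLATED at state 1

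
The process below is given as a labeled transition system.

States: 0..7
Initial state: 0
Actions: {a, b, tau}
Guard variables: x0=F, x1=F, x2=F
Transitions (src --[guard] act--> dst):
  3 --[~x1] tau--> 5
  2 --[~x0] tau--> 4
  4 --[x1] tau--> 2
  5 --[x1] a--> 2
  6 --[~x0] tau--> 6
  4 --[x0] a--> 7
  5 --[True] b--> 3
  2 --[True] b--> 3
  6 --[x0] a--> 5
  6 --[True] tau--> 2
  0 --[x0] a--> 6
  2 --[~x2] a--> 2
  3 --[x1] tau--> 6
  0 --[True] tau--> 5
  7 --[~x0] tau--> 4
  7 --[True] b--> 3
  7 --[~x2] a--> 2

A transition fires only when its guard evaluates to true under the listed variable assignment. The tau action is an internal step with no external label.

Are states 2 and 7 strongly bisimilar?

Answer: BISIMILAR

Working:
Bisimulation quotient by refinement:
  round 0: {{0,1,2,3,4,5,6,7}}
  round 1: {{0,3,6},{1,4},{2,7},{5}}
  round 2: {{0,3},{1,4},{2,7},{5},{6}}
5 equivalence class(es) (converged in 3)
2∈{2,7}, 7∈{2,7}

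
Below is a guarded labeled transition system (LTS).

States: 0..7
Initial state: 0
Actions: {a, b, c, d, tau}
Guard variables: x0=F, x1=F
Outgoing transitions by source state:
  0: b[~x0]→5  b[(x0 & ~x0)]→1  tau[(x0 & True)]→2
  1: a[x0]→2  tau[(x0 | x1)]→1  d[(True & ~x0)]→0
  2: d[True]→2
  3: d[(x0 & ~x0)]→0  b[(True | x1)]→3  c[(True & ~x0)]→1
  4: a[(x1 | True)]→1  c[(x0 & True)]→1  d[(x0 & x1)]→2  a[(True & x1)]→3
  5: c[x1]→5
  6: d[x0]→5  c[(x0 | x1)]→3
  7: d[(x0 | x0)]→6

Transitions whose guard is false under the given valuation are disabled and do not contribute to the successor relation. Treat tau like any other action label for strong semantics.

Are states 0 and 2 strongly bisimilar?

Refine partition for ~:
  round 0: {{0,1,2,3,4,5,6,7}}
  round 1: {{0},{1,2},{3},{4},{5,6,7}}
  round 2: {{0},{1},{2},{3},{4},{5,6,7}}
6 equivalence class(es) (converged in 3)
class of 0: {0}; class of 2: {2}

Answer: NOT BISIMILAR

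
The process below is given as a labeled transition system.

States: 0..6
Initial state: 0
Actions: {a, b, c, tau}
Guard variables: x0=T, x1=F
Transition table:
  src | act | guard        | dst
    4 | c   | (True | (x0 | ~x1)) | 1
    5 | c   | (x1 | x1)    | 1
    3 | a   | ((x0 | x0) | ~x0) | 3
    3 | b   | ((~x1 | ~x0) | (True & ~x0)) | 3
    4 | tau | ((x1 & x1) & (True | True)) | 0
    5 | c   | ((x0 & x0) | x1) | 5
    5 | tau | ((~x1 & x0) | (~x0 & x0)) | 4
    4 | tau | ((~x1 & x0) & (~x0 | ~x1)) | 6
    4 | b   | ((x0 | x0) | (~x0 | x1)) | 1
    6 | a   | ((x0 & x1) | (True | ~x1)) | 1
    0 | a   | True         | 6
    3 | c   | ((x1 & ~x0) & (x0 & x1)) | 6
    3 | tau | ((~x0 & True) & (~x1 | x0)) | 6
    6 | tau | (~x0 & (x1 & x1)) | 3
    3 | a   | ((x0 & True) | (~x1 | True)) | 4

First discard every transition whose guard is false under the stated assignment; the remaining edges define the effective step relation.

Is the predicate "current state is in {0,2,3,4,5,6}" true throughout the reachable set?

Safe = {0,2,3,4,5,6}
Reachable = {0,1,6}
  0: ✓
  1: ✗ unsafe
  6: ✓
reach 1 via a·a — violates

Answer: INVARIANT VIOLATED at state 1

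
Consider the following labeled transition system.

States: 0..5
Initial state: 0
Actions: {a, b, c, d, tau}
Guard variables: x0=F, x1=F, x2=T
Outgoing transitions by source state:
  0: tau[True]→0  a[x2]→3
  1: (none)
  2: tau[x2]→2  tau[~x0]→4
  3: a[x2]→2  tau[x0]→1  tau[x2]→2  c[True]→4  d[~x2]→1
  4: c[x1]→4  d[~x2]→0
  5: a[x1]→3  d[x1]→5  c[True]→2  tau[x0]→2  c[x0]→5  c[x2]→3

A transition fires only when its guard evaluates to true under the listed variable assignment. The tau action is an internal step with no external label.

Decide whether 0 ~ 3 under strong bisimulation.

Answer: NOT BISIMILAR

Trace:
Refine partition for ~:
  π0 = {{0,1,2,3,4,5}}
  π1 = {{0},{1,4},{2},{3},{5}}
5 equivalence class(es) (converged in 2)
class of 0: {0}; class of 3: {3}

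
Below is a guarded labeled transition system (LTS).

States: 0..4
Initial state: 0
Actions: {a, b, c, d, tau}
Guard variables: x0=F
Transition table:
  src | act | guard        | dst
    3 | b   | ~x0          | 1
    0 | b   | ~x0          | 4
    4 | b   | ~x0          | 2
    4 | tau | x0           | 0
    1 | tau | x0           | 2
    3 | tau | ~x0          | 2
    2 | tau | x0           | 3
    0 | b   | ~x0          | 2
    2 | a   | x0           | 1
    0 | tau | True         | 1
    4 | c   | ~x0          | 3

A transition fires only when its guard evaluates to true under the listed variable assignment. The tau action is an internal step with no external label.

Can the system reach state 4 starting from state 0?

7 transition(s) survive guard evaluation.
Layer 0: {0}
Layer 1: {1,2,4}  now seen {0,1,2,4}
Layer 2: {3}  now seen {0,1,2,3,4}
Reachable = {0,1,2,3,4}
witness 4: b

Answer: REACHABLE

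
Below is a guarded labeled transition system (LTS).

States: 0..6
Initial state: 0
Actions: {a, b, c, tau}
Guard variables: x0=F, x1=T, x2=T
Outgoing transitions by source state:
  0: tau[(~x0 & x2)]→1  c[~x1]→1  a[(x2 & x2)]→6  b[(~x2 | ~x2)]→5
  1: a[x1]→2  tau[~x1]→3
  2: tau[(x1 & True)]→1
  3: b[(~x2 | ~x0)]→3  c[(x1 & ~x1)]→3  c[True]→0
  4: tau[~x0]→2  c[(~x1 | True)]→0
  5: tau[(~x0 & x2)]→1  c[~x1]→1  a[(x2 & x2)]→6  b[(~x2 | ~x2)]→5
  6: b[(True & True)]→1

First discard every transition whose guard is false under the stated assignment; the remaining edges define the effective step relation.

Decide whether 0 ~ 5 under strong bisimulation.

Refine partition for ~:
  P[0] = {{0,1,2,3,4,5,6}}
  P[1] = {{0,5},{1},{2},{3},{4},{6}}
6 equivalence class(es) (converged in 2)
class of 0: {0,5}; class of 5: {0,5}

Answer: BISIMILAR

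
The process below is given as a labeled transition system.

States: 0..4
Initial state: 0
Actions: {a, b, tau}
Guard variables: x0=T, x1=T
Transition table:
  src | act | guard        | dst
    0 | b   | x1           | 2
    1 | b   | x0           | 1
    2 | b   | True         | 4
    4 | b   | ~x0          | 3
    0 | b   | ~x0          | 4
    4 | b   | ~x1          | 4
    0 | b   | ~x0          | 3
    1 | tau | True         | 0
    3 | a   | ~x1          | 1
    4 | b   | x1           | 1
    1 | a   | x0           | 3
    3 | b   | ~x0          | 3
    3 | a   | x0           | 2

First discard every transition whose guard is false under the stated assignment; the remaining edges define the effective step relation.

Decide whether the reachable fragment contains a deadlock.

R = {0,1,2,3,4}
  0: b→2  [1 out]
  1: a→3  b→1  tau→0  [3 out]
  2: b→4  [1 out]
  3: a→2  [1 out]
  4: b→1  [1 out]

Answer: DEADLOCK-FREE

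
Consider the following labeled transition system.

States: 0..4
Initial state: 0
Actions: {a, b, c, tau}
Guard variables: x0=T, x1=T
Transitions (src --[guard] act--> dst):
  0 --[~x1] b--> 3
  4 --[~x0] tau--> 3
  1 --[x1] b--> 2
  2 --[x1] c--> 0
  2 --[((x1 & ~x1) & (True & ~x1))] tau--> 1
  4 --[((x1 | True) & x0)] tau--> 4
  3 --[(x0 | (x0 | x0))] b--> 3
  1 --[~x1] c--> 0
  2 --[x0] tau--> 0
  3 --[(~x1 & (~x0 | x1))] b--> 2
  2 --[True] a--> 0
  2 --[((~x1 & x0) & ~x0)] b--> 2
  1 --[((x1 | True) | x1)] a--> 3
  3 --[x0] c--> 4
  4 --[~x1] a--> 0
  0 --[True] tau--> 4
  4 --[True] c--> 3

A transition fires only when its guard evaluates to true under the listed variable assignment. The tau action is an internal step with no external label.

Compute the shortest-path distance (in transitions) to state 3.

BFS to 3:
  depth 0: {0}
  depth 1: {4}
  depth 2: {3}
3 enters at depth 2; path tau·c

Answer: 2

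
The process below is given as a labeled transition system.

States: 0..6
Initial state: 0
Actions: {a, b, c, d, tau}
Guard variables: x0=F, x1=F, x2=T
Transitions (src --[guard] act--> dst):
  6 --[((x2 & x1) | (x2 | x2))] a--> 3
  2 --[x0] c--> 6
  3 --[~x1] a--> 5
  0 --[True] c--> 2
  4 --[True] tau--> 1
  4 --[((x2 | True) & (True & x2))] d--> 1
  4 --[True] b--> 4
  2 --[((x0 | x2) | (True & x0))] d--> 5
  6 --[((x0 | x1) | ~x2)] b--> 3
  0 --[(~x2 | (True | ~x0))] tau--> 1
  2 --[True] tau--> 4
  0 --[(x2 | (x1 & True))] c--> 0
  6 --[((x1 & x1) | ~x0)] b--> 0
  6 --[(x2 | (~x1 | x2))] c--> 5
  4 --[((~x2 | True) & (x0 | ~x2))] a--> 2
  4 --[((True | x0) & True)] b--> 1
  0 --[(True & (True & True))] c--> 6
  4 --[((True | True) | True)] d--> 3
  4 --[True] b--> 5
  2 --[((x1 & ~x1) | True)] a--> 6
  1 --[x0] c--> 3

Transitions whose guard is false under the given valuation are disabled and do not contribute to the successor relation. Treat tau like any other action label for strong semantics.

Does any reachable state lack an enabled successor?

Answer: DEADLOCK at state 1

Working:
Reachable = {0,1,2,3,4,5,6}
  0: c→0  c→2  c→6  tau→1  [4 exit(s)]
  1: ∅  [STUCK]
  2: a→6  d→5  tau→4  [3 exit(s)]
  3: a→5  [1 exit(s)]
  4: b→1  b→4  b→5  d→1  d→3  tau→1  [6 exit(s)]
  5: ∅  [STUCK]
  6: a→3  b→0  c→5  [3 exit(s)]
witness 1: tau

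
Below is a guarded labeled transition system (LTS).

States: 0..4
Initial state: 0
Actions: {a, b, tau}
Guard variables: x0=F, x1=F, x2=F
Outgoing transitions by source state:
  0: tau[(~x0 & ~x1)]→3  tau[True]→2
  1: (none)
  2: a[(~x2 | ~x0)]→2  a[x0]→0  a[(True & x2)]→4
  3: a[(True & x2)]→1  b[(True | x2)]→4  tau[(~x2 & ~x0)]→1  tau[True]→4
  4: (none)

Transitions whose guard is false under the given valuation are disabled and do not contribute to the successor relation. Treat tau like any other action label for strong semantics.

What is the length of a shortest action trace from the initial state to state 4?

Answer: 2

Analysis:
Layered search for 4:
  depth 0: {0}
  depth 1: {2,3}
  depth 2: {1,4}
first hit 4 at d=2 via tau·b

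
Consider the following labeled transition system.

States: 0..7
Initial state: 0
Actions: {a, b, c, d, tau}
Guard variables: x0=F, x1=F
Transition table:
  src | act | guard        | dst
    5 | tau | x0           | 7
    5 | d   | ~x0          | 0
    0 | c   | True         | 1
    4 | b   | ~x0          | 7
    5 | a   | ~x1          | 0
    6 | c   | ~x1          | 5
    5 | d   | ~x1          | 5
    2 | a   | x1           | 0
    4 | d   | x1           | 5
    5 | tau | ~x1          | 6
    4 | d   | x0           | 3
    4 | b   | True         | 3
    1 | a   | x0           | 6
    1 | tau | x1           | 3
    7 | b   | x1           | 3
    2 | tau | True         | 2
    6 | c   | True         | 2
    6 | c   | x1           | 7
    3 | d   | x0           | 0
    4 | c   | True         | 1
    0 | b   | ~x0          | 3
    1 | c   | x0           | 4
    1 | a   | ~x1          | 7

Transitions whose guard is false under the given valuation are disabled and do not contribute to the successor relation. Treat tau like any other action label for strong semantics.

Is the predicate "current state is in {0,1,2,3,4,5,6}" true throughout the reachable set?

Inv-set: {0,1,2,3,4,5,6}
Reach set: {0,1,3,7}
  0: ✓
  1: ✓
  3: ✓
  7: ✗ unsafe
witness against invariant: c·a → 7

Answer: INVARIANT VIOLATED at state 7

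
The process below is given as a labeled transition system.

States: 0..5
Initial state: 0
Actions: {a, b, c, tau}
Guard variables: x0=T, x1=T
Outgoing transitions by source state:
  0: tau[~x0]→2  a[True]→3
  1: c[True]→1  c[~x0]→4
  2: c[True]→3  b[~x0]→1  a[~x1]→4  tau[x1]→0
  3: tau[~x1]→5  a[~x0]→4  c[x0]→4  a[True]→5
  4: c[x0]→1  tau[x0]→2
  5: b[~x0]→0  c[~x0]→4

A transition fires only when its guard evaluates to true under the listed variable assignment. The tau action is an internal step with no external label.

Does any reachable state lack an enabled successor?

R = {0,1,2,3,4,5}
  0: a→3  [1 out]
  1: c→1  [1 out]
  2: c→3  tau→0  [2 out]
  3: a→5  c→4  [2 out]
  4: c→1  tau→2  [2 out]
  5: ∅  [deadlock]
witness 5: a·a

Answer: DEADLOCK at state 5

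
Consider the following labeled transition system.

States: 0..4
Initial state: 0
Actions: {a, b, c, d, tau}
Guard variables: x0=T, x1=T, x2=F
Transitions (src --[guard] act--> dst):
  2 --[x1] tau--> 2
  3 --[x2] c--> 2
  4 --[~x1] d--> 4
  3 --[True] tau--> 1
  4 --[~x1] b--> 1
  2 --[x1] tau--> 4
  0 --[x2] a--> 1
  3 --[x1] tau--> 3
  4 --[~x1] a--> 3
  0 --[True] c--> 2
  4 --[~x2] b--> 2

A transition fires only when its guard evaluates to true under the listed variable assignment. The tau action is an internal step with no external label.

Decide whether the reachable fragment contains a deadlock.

Answer: DEADLOCK-FREE

Analysis:
Reachable = {0,2,4}
  0: c→2  [1 out]
  2: tau→2  tau→4  [2 out]
  4: b→2  [1 out]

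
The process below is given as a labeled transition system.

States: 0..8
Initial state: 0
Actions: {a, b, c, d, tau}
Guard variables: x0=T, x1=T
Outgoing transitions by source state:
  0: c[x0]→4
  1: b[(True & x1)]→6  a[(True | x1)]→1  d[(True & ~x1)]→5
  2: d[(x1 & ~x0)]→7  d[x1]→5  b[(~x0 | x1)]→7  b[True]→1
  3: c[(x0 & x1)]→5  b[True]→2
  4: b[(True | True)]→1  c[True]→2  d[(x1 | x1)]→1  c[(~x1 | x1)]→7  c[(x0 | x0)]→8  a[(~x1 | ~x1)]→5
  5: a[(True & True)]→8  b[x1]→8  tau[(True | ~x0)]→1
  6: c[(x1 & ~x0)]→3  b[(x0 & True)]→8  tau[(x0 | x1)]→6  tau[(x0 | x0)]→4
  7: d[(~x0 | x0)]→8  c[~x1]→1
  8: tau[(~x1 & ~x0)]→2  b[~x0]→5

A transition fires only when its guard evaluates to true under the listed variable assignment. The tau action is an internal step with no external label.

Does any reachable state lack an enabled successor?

Answer: DEADLOCK at state 8

Trace:
Reach set: {0,1,2,4,5,6,7,8}
  0: c→4  [1 out]
  1: a→1  b→6  [2 out]
  2: b→1  b→7  d→5  [3 out]
  4: b→1  c→2  c→7  c→8  d→1  [5 out]
  5: a→8  b→8  tau→1  [3 out]
  6: b→8  tau→4  tau→6  [3 out]
  7: d→8  [1 out]
  8: ∅  [STUCK]
witness 8: c·c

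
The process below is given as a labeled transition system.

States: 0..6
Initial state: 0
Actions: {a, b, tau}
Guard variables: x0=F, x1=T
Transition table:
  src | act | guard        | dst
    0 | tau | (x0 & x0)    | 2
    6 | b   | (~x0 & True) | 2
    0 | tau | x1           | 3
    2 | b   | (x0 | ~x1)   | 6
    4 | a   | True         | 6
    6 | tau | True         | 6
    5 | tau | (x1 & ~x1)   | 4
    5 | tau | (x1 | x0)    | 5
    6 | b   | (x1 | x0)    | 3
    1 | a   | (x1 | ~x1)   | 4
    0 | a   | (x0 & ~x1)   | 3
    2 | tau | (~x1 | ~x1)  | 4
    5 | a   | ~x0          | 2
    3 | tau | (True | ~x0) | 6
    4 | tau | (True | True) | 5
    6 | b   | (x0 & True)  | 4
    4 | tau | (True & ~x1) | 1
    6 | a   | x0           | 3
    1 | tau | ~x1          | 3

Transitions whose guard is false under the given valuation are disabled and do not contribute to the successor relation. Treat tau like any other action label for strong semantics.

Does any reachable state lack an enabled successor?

Answer: DEADLOCK at state 2

Analysis:
Reachable = {0,2,3,6}
  0: tau→3  [1 exit(s)]
  2: ∅  [no exit]
  3: tau→6  [1 exit(s)]
  6: b→2  b→3  tau→6  [3 exit(s)]
trace reaching 2: tau·tau·b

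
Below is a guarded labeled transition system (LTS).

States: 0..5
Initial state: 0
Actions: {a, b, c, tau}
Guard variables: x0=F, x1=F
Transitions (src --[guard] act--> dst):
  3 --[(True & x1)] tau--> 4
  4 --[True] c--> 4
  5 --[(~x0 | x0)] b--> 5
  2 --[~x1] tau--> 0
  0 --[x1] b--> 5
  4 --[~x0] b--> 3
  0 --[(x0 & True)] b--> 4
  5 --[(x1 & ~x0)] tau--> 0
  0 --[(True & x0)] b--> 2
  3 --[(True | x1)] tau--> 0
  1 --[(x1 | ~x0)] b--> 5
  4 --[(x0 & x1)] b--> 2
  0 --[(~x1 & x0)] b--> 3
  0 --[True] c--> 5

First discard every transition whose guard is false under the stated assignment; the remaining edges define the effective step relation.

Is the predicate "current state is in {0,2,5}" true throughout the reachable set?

Answer: INVARIANT HOLDS

Trace:
Allowed set {0,2,5}
Reachable = {0,5}
  0: safe
  5: safe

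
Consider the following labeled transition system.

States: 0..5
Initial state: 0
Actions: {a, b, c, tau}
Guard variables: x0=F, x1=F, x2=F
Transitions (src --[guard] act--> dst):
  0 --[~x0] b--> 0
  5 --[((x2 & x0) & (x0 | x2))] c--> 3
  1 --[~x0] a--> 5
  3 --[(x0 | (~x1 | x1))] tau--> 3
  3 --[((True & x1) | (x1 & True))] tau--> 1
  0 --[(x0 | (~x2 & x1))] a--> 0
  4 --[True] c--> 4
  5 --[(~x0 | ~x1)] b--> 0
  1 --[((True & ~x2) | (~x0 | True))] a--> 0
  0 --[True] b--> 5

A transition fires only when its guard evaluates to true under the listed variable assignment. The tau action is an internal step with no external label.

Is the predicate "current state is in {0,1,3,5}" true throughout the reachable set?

Inv-set: {0,1,3,5}
Reachable = {0,5}
  0: safe
  5: safe

Answer: INVARIANT HOLDS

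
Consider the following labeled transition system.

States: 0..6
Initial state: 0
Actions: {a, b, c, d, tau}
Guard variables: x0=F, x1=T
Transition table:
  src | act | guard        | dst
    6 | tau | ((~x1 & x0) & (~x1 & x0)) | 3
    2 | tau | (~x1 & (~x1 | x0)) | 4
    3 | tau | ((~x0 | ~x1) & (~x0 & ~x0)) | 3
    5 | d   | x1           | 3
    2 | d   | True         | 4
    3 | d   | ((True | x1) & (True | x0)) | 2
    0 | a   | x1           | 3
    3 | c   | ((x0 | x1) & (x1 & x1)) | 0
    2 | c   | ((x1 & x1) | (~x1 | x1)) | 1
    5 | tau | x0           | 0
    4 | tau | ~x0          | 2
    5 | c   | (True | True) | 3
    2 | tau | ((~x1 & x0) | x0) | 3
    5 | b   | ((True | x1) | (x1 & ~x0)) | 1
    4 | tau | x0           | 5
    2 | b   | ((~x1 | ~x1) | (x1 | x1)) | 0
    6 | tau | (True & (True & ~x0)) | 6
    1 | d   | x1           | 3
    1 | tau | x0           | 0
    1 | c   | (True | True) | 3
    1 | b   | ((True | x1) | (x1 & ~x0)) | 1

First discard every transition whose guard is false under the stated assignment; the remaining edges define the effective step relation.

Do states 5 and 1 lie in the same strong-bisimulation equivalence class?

Answer: BISIMILAR

Trace:
Refine partition for ~:
  P[0] = {{0,1,2,3,4,5,6}}
  P[1] = {{0},{1,2,5},{3},{4,6}}
  P[2] = {{0},{1,5},{2},{3},{4},{6}}
Fixed point at round 3; 6 class(es).
[5]={1,5}  [1]={1,5}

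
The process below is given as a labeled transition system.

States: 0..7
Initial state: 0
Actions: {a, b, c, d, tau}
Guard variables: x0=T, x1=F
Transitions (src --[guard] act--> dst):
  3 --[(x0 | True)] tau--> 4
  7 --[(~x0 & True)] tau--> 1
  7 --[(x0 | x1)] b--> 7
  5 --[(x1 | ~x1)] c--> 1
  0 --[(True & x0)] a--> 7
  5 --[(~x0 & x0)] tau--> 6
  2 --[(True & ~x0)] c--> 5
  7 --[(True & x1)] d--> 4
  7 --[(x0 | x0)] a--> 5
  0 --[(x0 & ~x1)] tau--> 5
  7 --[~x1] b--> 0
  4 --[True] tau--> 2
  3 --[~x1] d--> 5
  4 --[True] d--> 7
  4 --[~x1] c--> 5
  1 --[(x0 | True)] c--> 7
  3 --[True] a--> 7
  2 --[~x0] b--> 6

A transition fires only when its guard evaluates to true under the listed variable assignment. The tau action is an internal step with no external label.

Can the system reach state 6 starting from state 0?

Guard filter leaves 13 enabled edge(s).
Layer 0: {0}
Layer 1: {5,7}  total {0,5,7}
Layer 2: {1}  total {0,1,5,7}
Reachable = {0,1,5,7}

Answer: UNREACHABLE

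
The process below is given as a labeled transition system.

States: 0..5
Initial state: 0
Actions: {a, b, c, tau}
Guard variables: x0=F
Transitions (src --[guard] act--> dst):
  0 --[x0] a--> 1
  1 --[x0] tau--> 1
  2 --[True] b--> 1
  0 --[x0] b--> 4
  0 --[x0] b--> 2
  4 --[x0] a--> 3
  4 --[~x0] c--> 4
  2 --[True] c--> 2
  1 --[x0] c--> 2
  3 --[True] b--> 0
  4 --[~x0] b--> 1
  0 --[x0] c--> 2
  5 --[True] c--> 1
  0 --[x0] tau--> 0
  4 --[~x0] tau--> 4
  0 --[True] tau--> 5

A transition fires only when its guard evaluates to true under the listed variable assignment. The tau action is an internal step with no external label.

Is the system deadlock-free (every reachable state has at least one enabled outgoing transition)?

Answer: DEADLOCK at state 1

Trace:
Reachable = {0,1,5}
  0: tau→5  [deg 1]
  1: ∅  [deadlock]
  5: c→1  [deg 1]
witness 1: tau·c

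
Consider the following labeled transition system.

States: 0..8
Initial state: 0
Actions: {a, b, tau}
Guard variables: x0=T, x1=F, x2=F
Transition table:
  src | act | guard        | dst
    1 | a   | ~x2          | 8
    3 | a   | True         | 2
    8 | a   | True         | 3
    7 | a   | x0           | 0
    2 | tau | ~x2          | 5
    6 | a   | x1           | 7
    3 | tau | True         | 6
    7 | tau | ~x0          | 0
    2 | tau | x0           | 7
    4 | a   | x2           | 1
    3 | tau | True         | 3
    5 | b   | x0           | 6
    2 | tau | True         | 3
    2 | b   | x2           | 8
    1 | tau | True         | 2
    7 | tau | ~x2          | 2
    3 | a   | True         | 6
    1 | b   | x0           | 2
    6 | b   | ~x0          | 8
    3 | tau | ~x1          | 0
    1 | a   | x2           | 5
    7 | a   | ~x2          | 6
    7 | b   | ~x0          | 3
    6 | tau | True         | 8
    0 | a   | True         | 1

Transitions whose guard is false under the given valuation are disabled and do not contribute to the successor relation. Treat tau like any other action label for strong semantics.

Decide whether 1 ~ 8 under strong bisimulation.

Bisimulation quotient by refinement:
  round 0: {{0,1,2,3,4,5,6,7,8}}
  round 1: {{0,8},{1},{2,6},{3,7},{4},{5}}
  round 2: {{0},{1},{2},{3},{4},{5},{6},{7},{8}}
stable after 3 split(s): 9 block(s)
1∈{1}, 8∈{8}

Answer: NOT BISIMILAR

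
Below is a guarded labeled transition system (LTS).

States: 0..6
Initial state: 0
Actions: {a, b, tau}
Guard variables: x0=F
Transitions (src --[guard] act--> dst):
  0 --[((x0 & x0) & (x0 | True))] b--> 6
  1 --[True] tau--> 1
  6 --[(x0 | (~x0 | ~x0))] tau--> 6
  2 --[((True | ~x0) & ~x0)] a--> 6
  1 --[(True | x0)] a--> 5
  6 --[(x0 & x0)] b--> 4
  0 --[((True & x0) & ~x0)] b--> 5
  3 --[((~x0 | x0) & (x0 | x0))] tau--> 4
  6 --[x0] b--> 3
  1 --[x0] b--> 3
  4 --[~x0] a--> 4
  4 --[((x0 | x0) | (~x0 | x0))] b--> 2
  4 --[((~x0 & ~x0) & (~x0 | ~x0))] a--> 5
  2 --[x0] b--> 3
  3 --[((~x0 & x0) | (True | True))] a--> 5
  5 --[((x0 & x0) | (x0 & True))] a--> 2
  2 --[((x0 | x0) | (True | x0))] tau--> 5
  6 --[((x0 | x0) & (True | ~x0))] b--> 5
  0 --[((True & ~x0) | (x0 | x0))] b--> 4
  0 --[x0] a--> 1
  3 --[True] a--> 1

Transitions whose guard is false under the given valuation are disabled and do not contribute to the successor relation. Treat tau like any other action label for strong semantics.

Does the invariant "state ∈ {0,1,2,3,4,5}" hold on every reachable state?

Answer: INVARIANT VIOLATED at state 6

Analysis:
Safe = {0,1,2,3,4,5}
R = {0,2,4,5,6}
  0: ✓
  2: ✓
  4: ✓
  5: ✓
  6: VIOLATES
reach 6 via b·b·a — violates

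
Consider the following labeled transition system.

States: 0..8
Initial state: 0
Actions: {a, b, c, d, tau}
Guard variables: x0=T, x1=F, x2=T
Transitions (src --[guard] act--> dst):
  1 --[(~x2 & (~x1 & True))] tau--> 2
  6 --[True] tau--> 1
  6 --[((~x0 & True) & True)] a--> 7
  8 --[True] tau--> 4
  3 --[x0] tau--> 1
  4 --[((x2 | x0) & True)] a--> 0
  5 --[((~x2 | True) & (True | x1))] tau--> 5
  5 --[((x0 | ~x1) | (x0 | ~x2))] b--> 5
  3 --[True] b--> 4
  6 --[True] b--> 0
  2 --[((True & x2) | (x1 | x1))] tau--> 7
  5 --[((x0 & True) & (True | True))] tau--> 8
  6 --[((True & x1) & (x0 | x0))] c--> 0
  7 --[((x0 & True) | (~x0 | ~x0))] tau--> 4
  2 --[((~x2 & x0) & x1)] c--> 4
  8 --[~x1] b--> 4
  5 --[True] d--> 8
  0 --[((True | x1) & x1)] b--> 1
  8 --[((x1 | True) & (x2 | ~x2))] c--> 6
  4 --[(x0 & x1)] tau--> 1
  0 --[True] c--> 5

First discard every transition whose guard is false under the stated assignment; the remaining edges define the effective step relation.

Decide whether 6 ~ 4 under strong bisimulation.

Answer: NOT BISIMILAR

Trace:
Refine partition for ~:
  round 0: {{0,1,2,3,4,5,6,7,8}}
  round 1: {{0},{1},{2,7},{3,6},{4},{5},{8}}
  round 2: {{0},{1},{2},{3},{4},{5},{6},{7},{8}}
stable after 3 split(s): 9 block(s)
6∈{6}, 4∈{4}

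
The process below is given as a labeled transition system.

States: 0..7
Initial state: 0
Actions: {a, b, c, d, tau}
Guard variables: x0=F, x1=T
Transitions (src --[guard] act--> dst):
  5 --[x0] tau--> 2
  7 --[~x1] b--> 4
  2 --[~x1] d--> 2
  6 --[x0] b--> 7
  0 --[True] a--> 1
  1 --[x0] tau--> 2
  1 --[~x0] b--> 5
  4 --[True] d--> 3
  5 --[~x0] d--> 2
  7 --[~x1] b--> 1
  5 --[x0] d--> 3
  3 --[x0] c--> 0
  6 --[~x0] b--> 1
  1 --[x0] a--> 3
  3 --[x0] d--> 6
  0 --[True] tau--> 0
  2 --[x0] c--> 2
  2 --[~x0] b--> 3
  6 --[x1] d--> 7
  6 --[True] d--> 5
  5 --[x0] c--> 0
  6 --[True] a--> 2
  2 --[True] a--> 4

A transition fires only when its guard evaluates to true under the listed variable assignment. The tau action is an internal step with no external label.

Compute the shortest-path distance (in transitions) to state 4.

BFS to 4:
  Layer 0: {0}
  Layer 1: {1}
  Layer 2: {5}
  Layer 3: {2}
  Layer 4: {3,4}
4 enters at depth 4; path a·b·d·a

Answer: 4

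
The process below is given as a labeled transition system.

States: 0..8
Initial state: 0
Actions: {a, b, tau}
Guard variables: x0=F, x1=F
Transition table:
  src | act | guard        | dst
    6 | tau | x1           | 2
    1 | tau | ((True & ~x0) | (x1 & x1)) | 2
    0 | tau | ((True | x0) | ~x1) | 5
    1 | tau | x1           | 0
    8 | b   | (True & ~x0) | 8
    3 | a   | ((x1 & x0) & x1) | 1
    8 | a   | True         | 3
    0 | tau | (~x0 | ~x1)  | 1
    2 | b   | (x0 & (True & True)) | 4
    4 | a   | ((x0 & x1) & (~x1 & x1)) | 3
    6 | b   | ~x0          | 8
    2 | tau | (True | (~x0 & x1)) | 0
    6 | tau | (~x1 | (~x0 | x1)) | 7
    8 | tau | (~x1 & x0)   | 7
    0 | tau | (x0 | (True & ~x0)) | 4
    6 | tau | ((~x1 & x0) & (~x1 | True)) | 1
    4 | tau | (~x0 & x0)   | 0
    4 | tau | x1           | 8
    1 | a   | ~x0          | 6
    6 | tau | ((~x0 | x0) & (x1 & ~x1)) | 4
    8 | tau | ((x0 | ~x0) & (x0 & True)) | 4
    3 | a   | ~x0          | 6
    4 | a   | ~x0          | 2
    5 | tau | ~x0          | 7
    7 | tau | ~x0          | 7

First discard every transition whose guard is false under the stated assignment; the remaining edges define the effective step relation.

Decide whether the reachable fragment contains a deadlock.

R = {0,1,2,3,4,5,6,7,8}
  0: tau→1  tau→4  tau→5  [3 out]
  1: a→6  tau→2  [2 out]
  2: tau→0  [1 out]
  3: a→6  [1 out]
  4: a→2  [1 out]
  5: tau→7  [1 out]
  6: b→8  tau→7  [2 out]
  7: tau→7  [1 out]
  8: a→3  b→8  [2 out]

Answer: DEADLOCK-FREE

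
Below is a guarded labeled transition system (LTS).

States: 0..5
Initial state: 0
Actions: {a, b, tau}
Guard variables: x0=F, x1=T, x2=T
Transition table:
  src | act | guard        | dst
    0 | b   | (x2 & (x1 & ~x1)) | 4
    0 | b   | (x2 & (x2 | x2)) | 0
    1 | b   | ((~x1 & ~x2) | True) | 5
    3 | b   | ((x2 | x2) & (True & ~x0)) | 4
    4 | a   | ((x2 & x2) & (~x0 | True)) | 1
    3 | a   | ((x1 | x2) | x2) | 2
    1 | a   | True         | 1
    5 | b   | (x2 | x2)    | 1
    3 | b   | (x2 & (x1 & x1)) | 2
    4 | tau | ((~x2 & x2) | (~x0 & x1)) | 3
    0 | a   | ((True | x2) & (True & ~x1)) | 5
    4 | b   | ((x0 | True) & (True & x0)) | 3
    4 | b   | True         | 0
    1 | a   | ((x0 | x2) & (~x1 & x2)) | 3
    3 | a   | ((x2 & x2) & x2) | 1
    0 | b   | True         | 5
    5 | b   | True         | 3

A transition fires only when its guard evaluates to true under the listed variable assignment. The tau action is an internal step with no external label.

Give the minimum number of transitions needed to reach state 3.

Answer: 2

Trace:
BFS to 3:
  Layer 0: {0}
  Layer 1: {5}
  Layer 2: {1,3}
3 enters at depth 2; path b·b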